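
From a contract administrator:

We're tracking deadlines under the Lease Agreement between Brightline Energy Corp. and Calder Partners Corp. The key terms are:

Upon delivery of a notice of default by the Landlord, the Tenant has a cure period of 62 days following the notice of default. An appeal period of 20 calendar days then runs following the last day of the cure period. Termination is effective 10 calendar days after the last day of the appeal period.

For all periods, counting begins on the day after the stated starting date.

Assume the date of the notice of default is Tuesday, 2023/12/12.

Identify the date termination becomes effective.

Adding 62 calendar days to 2023/12/12 gives 2024/02/12, which is the last day of the cure period.
Adding 20 calendar days to 2024/02/12 gives 2024/03/03, which is the last day of the appeal period.
The date termination becomes effective: 2024/03/03 + 10 days = 2024/03/13.

2024/03/13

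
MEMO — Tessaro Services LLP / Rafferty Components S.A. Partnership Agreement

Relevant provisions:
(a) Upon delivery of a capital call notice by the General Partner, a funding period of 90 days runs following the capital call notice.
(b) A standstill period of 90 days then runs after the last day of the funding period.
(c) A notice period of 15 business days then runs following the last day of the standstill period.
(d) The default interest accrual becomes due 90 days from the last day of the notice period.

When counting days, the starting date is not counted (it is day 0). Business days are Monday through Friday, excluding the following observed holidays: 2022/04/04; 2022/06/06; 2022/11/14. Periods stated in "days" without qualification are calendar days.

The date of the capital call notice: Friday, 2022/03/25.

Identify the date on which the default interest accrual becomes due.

2023/01/10

The last day of the funding period: 2022/03/25 + 90 days = 2022/06/23.
Adding 90 calendar days to 2022/06/23 gives 2022/09/21, which is the last day of the standstill period.
The last day of the notice period: counting 15 business days from Wednesday, 2022/09/21 (Sep 22, Sep 23, Sep 26, Sep 27, …, Oct 10, Oct 11, Oct 12, skipping weekends) reaches Wednesday, 2022/10/12.
Adding 90 calendar days to 2022/10/12 gives 2023/01/10, which is the date on which the default interest accrual becomes due.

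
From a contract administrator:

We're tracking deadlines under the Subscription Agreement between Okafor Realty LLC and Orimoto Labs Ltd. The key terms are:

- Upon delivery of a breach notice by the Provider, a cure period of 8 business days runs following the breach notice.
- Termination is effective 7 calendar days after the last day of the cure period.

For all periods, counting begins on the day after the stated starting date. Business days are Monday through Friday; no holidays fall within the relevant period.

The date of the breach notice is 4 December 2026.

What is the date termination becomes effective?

The last day of the cure period: 8 business days after Friday, 4 December 2026, skipping weekends — Dec 7, Dec 8, Dec 9, Dec 10, Dec 11, Dec 14, Dec 15, Dec 16 — lands on Wednesday, 16 December 2026.
Adding 7 calendar days to 16 December 2026 gives 23 December 2026, which is the date termination becomes effective.

23 December 2026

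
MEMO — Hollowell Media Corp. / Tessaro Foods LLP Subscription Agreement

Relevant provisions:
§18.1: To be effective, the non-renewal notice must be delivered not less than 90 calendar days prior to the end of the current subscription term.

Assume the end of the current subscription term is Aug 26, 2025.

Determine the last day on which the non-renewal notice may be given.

Aug 26, 2025 minus 90 days is May 28, 2025.

May 28, 2025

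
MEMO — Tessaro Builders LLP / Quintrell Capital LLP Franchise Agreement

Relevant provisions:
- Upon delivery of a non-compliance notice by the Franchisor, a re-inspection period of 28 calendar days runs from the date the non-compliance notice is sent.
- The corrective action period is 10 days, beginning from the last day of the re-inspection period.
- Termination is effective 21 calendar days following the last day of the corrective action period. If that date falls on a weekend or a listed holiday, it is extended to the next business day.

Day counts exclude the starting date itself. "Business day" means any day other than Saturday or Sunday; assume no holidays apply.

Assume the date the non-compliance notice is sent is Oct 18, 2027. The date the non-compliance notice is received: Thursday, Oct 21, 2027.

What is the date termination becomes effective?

The last day of the re-inspection period: 28 calendar days after Oct 18, 2027 is Nov 15, 2027.
The last day of the corrective action period: Nov 15, 2027 + 10 days = Nov 25, 2027.
The date termination becomes effective: 21 calendar days after Nov 25, 2027 is Dec 16, 2027. Dec 16, 2027 is a Thursday, so no roll-forward applies.

Dec 16, 2027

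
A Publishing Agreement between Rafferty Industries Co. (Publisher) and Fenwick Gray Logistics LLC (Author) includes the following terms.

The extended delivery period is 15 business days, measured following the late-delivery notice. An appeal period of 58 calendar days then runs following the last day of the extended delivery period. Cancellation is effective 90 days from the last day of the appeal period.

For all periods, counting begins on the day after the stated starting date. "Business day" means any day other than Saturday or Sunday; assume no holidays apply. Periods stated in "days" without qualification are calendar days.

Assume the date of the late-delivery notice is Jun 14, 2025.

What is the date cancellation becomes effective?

Nov 29, 2025

From Saturday, Jun 14, 2025, 15 business days (Jun 16, Jun 17, Jun 18, Jun 19, …, Jul 2, Jul 3, Jul 4, skipping weekends) brings us to Friday, Jul 4, 2025, which is the last day of the extended delivery period.
The last day of the appeal period: Jul 4, 2025 + 58 days = Aug 31, 2025.
The date cancellation becomes effective: Aug 31, 2025 + 90 days = Nov 29, 2025.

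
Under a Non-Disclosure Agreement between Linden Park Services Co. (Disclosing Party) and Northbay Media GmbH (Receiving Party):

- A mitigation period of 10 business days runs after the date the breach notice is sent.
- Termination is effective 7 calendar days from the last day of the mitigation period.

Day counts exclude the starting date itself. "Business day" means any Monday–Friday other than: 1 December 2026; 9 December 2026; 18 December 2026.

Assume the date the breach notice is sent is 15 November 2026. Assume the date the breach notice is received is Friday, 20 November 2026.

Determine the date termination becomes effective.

The last day of the mitigation period: counting 10 business days from Sunday, 15 November 2026 (Nov 16, Nov 17, Nov 18, Nov 19, Nov 20, Nov 23, Nov 24, Nov 25, Nov 26, Nov 27, skipping weekends) reaches Friday, 27 November 2026.
The date termination becomes effective: 7 calendar days after 27 November 2026 is 4 December 2026.

4 December 2026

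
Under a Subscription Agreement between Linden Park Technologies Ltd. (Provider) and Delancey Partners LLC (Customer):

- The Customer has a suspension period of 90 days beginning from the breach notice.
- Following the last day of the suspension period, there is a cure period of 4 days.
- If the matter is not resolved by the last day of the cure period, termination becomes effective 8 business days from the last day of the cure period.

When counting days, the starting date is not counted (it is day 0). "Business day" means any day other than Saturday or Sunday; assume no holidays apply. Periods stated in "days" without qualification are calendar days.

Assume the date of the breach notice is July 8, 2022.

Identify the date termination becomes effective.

The last day of the suspension period: July 8, 2022 + 90 days = October 6, 2022.
The last day of the cure period: 4 calendar days after October 6, 2022 is October 10, 2022.
The date termination becomes effective: counting 8 business days from Monday, October 10, 2022 (Oct 11, Oct 12, Oct 13, Oct 14, Oct 17, Oct 18, Oct 19, Oct 20, skipping weekends) reaches Thursday, October 20, 2022.

October 20, 2022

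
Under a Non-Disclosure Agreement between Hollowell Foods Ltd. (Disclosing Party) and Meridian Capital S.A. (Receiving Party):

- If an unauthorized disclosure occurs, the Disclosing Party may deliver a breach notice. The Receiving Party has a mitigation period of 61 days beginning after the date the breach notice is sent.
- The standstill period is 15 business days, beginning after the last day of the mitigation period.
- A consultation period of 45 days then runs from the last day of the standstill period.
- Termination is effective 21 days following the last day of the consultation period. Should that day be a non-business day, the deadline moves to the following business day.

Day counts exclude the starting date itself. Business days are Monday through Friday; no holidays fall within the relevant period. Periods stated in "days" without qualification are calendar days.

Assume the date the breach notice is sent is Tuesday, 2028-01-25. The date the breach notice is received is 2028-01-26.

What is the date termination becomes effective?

Adding 61 calendar days to 2028-01-25 gives 2028-03-26, which is the last day of the mitigation period.
The last day of the standstill period: 15 business days after Sunday, 2028-03-26, skipping weekends — Mar 27, Mar 28, Mar 29, Mar 30, …, Apr 12, Apr 13, Apr 14 — lands on Friday, 2028-04-14.
Adding 45 calendar days to 2028-04-14 gives 2028-05-29, which is the last day of the consultation period.
The date termination becomes effective: 2028-05-29 + 21 days = 2028-06-19. 2028-06-19 is a Monday, so no roll-forward applies.

2028-06-19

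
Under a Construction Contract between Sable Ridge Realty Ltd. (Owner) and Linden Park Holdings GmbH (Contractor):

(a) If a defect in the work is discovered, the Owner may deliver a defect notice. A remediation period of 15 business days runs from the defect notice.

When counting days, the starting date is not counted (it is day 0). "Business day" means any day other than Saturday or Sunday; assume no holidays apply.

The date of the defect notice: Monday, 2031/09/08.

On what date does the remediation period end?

2031/09/29

The last day of the remediation period: 15 business days after Monday, 2031/09/08, skipping weekends — Sep 9, Sep 10, Sep 11, Sep 12, …, Sep 25, Sep 26, Sep 29 — lands on Monday, 2031/09/29.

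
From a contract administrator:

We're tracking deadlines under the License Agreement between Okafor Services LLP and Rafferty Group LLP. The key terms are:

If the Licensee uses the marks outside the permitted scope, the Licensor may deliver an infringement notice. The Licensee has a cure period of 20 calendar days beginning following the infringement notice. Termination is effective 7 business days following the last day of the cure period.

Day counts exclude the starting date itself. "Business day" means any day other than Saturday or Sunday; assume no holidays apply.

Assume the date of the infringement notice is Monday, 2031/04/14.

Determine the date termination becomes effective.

2031/05/13

The last day of the cure period: 2031/04/14 + 20 days = 2031/05/04.
From Sunday, 2031/05/04, 7 business days (May 5, May 6, May 7, May 8, May 9, May 12, May 13, skipping weekends) brings us to Tuesday, 2031/05/13, which is the date termination becomes effective.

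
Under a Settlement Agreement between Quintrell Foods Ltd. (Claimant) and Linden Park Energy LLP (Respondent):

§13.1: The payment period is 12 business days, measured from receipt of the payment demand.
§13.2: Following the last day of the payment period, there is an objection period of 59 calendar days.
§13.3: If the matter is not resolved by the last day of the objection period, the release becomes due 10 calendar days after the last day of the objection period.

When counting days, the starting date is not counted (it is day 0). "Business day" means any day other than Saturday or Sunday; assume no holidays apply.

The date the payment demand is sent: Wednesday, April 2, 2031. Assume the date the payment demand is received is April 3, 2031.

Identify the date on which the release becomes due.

June 29, 2031

From Thursday, April 3, 2031, 12 business days (Apr 4, Apr 7, Apr 8, Apr 9, …, Apr 17, Apr 18, Apr 21, skipping weekends) brings us to Monday, April 21, 2031, which is the last day of the payment period.
Adding 59 calendar days to April 21, 2031 gives June 19, 2031, which is the last day of the objection period.
The date on which the release becomes due: 10 calendar days after June 19, 2031 is June 29, 2031.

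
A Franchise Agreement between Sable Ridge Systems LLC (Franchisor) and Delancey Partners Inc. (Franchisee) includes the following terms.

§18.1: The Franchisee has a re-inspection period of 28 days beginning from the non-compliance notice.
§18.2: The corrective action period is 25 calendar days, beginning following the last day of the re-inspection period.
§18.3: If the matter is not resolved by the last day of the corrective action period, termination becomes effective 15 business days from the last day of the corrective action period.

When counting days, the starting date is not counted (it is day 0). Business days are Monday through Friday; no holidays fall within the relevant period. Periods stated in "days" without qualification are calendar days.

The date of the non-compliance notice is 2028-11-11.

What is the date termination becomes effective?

2029-01-24

The last day of the re-inspection period: 2028-11-11 + 28 days = 2028-12-09.
The last day of the corrective action period: 25 calendar days after 2028-12-09 is 2029-01-03.
The date termination becomes effective: 15 business days after Wednesday, 2029-01-03, skipping weekends — Jan 4, Jan 5, Jan 8, Jan 9, …, Jan 22, Jan 23, Jan 24 — lands on Wednesday, 2029-01-24.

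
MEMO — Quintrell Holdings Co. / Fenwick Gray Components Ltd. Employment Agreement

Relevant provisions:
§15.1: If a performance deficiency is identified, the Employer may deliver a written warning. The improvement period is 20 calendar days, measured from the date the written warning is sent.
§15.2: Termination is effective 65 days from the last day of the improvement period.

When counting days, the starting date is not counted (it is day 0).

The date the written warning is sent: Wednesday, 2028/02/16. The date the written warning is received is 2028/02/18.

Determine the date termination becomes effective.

2028/05/11

The last day of the improvement period: 2028/02/16 + 20 days = 2028/03/07.
The date termination becomes effective: 65 calendar days after 2028/03/07 is 2028/05/11.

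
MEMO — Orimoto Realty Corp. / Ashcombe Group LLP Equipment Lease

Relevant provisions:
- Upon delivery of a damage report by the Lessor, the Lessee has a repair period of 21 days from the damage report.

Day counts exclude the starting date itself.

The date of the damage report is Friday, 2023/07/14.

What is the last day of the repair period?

2023/08/04

The last day of the repair period: 21 calendar days after 2023/07/14 is 2023/08/04.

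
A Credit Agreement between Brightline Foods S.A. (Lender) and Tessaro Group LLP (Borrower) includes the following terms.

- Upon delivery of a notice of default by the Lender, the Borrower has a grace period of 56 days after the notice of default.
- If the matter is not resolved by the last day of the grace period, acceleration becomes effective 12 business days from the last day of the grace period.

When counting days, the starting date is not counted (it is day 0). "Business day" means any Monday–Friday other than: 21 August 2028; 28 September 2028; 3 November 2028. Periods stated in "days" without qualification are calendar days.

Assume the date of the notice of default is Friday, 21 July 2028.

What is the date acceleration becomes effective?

4 October 2028

The last day of the grace period: 21 July 2028 + 56 days = 15 September 2028.
From Friday, 15 September 2028, 12 business days (Sep 18, Sep 19, Sep 20, Sep 21, …, Oct 2, Oct 3, Oct 4, skipping weekends and the listed holiday on Sep 28) brings us to Wednesday, 4 October 2028, which is the date acceleration becomes effective.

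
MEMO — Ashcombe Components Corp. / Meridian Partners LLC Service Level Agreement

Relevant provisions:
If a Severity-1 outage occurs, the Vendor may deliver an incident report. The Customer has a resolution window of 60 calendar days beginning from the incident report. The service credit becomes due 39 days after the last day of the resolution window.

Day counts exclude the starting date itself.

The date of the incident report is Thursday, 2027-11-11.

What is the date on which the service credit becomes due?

The last day of the resolution window: 2027-11-11 + 60 days = 2028-01-10.
The date on which the service credit becomes due: 39 calendar days after 2028-01-10 is 2028-02-18.

2028-02-18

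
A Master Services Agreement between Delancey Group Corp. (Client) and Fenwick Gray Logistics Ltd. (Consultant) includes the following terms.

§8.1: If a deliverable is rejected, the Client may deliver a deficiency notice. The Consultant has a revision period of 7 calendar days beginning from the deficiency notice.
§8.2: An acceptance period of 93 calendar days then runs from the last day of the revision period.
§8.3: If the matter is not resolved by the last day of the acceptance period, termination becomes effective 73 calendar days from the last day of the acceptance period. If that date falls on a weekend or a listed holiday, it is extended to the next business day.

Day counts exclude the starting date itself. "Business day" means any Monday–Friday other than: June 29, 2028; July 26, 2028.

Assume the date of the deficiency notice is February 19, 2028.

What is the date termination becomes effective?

The last day of the revision period: February 19, 2028 + 7 days = February 26, 2028.
The last day of the acceptance period: February 26, 2028 + 93 days = May 29, 2028.
The date termination becomes effective: May 29, 2028 + 73 days = August 10, 2028. August 10, 2028 is a Thursday and is not a listed holiday, so no roll-forward applies.

August 10, 2028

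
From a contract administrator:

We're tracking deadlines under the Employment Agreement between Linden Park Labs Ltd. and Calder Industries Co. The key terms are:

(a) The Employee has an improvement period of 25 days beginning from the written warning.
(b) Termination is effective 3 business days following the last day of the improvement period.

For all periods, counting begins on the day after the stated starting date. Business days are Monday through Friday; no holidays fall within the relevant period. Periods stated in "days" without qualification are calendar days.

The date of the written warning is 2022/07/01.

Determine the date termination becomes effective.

2022/07/29

Adding 25 calendar days to 2022/07/01 gives 2022/07/26, which is the last day of the improvement period.
The date termination becomes effective: counting 3 business days from Tuesday, 2022/07/26 (Jul 27, Jul 28, Jul 29, skipping weekends) reaches Friday, 2022/07/29.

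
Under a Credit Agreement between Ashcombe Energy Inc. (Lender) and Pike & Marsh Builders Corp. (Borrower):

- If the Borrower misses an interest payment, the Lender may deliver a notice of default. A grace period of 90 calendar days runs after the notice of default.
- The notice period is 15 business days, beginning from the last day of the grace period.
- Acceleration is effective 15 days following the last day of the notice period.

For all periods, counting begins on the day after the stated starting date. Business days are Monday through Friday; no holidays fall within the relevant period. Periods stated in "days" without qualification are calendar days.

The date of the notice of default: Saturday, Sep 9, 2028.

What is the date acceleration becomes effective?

Adding 90 calendar days to Sep 9, 2028 gives Dec 8, 2028, which is the last day of the grace period.
The last day of the notice period: 15 business days after Friday, Dec 8, 2028, skipping weekends — Dec 11, Dec 12, Dec 13, Dec 14, …, Dec 27, Dec 28, Dec 29 — lands on Friday, Dec 29, 2028.
The date acceleration becomes effective: 15 calendar days after Dec 29, 2028 is Jan 13, 2029.

Jan 13, 2029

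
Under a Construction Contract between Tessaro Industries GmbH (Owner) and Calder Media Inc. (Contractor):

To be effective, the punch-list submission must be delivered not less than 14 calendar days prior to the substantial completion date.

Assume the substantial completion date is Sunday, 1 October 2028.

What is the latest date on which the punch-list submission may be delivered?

17 September 2028

Counting back 14 calendar days from 1 October 2028 gives 17 September 2028.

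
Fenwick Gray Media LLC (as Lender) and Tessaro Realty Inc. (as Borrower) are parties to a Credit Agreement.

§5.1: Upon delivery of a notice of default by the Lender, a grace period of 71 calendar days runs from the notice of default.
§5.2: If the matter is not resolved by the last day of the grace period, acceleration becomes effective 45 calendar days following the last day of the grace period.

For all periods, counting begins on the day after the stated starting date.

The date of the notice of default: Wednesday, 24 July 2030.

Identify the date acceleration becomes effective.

The last day of the grace period: 24 July 2030 + 71 days = 3 October 2030.
Adding 45 calendar days to 3 October 2030 gives 17 November 2030, which is the date acceleration becomes effective.

17 November 2030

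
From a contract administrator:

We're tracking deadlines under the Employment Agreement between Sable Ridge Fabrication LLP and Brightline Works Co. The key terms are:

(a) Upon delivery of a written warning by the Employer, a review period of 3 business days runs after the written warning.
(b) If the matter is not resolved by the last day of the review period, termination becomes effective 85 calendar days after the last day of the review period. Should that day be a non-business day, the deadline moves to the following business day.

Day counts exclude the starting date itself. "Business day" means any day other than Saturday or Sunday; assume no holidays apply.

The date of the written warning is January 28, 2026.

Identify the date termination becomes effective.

The last day of the review period: 3 business days after Wednesday, January 28, 2026, skipping weekends — Jan 29, Jan 30, Feb 2 — lands on Monday, February 2, 2026.
Adding 85 calendar days to February 2, 2026 gives April 28, 2026, which is the date termination becomes effective. April 28, 2026 is a Tuesday, so no roll-forward applies.

April 28, 2026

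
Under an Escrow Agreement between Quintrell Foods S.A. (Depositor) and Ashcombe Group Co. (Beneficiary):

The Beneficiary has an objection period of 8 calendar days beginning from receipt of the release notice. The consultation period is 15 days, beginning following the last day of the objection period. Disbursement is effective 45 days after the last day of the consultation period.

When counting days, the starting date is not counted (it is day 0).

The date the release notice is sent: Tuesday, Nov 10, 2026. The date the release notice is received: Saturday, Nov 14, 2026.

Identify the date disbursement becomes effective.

Jan 21, 2027

The last day of the objection period: Nov 14, 2026 + 8 days = Nov 22, 2026.
The last day of the consultation period: Nov 22, 2026 + 15 days = Dec 7, 2026.
The date disbursement becomes effective: Dec 7, 2026 + 45 days = Jan 21, 2027.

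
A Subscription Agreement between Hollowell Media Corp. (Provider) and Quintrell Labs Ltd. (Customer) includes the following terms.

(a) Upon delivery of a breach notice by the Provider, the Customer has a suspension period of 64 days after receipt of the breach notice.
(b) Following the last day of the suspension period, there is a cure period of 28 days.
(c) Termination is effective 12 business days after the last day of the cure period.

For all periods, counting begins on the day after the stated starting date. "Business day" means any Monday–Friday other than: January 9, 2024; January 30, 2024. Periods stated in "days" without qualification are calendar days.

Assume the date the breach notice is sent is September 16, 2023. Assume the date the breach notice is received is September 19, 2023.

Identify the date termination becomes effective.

January 5, 2024

Adding 64 calendar days to September 19, 2023 gives November 22, 2023, which is the last day of the suspension period.
The last day of the cure period: 28 calendar days after November 22, 2023 is December 20, 2023.
The date termination becomes effective: 12 business days after Wednesday, December 20, 2023, skipping weekends — Dec 21, Dec 22, Dec 25, Dec 26, …, Jan 3, Jan 4, Jan 5 — lands on Friday, January 5, 2024.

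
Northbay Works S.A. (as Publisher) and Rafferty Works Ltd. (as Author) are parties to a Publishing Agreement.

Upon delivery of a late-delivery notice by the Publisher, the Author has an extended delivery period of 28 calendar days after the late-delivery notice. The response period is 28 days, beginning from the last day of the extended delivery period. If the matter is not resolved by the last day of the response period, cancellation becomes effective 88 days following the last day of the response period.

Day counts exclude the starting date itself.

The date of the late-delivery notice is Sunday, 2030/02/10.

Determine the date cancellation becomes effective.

The last day of the extended delivery period: 28 calendar days after 2030/02/10 is 2030/03/10.
The last day of the response period: 2030/03/10 + 28 days = 2030/04/07.
Adding 88 calendar days to 2030/04/07 gives 2030/07/04, which is the date cancellation becomes effective.

2030/07/04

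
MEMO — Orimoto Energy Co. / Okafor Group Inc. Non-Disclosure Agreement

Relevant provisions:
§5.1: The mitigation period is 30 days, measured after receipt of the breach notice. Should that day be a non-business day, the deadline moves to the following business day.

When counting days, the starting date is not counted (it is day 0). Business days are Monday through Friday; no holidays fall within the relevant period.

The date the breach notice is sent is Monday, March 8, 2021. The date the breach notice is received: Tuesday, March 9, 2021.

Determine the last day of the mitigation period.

Adding 30 calendar days to March 9, 2021 gives April 8, 2021, which is the last day of the mitigation period. April 8, 2021 is a Thursday, so no roll-forward applies.

April 8, 2021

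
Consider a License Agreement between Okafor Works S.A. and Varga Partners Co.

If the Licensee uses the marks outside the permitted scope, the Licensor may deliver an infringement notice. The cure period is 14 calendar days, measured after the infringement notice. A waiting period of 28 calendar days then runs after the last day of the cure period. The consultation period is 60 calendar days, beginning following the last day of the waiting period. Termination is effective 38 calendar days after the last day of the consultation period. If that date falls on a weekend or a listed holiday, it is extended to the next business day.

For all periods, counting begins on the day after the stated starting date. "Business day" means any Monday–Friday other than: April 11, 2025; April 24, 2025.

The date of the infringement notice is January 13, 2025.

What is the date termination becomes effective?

Adding 14 calendar days to January 13, 2025 gives January 27, 2025, which is the last day of the cure period.
The last day of the waiting period: January 27, 2025 + 28 days = February 24, 2025.
The last day of the consultation period: February 24, 2025 + 60 days = April 25, 2025.
Adding 38 calendar days to April 25, 2025 gives June 2, 2025, which is the date termination becomes effective. June 2, 2025 is a Monday and is not a listed holiday, so no roll-forward applies.

June 2, 2025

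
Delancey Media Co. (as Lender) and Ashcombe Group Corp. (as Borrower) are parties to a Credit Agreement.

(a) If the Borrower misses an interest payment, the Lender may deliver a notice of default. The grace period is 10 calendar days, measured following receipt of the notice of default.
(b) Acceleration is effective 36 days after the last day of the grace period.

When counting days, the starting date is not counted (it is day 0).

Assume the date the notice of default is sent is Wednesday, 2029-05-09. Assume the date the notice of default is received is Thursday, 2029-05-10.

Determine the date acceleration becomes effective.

2029-06-25

Adding 10 calendar days to 2029-05-10 gives 2029-05-20, which is the last day of the grace period.
Adding 36 calendar days to 2029-05-20 gives 2029-06-25, which is the date acceleration becomes effective.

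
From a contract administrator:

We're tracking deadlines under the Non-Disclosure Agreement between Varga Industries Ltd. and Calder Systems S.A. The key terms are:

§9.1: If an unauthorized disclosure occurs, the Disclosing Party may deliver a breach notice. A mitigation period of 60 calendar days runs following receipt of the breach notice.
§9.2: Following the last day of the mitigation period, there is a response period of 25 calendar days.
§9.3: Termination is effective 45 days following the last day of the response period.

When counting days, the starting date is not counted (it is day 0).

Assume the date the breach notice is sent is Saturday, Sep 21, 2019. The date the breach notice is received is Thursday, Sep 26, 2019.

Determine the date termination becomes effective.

Adding 60 calendar days to Sep 26, 2019 gives Nov 25, 2019, which is the last day of the mitigation period.
The last day of the response period: Nov 25, 2019 + 25 days = Dec 20, 2019.
Adding 45 calendar days to Dec 20, 2019 gives Feb 3, 2020, which is the date termination becomes effective.

Feb 3, 2020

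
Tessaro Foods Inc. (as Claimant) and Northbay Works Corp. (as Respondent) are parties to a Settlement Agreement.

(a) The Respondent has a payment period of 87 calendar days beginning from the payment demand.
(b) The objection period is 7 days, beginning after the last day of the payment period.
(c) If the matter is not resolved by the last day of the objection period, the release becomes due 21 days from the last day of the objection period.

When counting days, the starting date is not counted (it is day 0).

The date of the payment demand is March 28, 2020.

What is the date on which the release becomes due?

The last day of the payment period: 87 calendar days after March 28, 2020 is June 23, 2020.
The last day of the objection period: 7 calendar days after June 23, 2020 is June 30, 2020.
The date on which the release becomes due: June 30, 2020 + 21 days = July 21, 2020.

July 21, 2020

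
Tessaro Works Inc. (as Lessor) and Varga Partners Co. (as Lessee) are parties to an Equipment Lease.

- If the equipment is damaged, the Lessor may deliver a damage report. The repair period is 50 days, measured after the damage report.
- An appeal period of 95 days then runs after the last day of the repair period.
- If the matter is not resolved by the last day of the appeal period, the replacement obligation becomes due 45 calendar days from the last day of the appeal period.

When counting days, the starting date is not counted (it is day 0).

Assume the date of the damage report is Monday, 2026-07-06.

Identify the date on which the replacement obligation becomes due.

The last day of the repair period: 50 calendar days after 2026-07-06 is 2026-08-25.
Adding 95 calendar days to 2026-08-25 gives 2026-11-28, which is the last day of the appeal period.
Adding 45 calendar days to 2026-11-28 gives 2027-01-12, which is the date on which the replacement obligation becomes due.

2027-01-12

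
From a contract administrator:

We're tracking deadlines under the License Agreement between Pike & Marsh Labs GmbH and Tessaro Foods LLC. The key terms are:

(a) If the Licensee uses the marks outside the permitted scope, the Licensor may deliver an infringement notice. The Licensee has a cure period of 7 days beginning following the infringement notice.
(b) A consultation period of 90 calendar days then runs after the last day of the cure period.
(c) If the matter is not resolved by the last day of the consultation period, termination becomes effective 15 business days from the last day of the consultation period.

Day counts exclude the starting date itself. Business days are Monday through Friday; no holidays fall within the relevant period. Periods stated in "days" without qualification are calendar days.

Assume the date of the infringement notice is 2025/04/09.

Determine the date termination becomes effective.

The last day of the cure period: 7 calendar days after 2025/04/09 is 2025/04/16.
Adding 90 calendar days to 2025/04/16 gives 2025/07/15, which is the last day of the consultation period.
The date termination becomes effective: 15 business days after Tuesday, 2025/07/15, skipping weekends — Jul 16, Jul 17, Jul 18, Jul 21, …, Aug 1, Aug 4, Aug 5 — lands on Tuesday, 2025/08/05.

2025/08/05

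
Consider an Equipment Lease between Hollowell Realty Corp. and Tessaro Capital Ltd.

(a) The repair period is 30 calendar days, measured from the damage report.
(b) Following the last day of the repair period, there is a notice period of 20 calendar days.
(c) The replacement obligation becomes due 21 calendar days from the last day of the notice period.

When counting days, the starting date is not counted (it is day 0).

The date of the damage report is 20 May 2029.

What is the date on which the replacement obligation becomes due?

The last day of the repair period: 20 May 2029 + 30 days = 19 June 2029.
The last day of the notice period: 19 June 2029 + 20 days = 9 July 2029.
The date on which the replacement obligation becomes due: 21 calendar days after 9 July 2029 is 30 July 2029.

30 July 2029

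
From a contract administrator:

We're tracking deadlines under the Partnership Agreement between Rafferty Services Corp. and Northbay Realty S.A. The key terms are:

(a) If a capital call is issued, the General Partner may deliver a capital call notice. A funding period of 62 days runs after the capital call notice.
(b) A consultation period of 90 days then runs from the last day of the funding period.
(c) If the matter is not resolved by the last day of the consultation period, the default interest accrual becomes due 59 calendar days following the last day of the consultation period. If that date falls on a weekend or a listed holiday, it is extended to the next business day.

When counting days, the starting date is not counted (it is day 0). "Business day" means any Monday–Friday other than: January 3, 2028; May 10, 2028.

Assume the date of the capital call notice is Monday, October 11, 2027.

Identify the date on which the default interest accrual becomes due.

May 9, 2028

The last day of the funding period: 62 calendar days after October 11, 2027 is December 12, 2027.
The last day of the consultation period: December 12, 2027 + 90 days = March 11, 2028.
Adding 59 calendar days to March 11, 2028 gives May 9, 2028, which is the date on which the default interest accrual becomes due. May 9, 2028 is a Tuesday and is not a listed holiday, so no roll-forward applies.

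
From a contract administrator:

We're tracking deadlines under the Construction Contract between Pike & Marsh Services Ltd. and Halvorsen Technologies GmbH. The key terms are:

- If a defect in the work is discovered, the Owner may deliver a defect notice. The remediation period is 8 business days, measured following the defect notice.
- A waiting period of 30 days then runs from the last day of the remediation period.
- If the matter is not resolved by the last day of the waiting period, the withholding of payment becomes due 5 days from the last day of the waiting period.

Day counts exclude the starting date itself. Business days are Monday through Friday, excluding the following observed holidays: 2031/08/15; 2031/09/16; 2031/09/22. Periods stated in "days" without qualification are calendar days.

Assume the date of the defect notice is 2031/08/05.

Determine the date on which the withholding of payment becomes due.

The last day of the remediation period: 8 business days after Tuesday, 2031/08/05, skipping weekends and the listed holiday on Aug 15 — Aug 6, Aug 7, Aug 8, Aug 11, Aug 12, Aug 13, Aug 14, Aug 18 — lands on Monday, 2031/08/18.
The last day of the waiting period: 30 calendar days after 2031/08/18 is 2031/09/17.
The date on which the withholding of payment becomes due: 2031/09/17 + 5 days = 2031/09/22.

2031/09/22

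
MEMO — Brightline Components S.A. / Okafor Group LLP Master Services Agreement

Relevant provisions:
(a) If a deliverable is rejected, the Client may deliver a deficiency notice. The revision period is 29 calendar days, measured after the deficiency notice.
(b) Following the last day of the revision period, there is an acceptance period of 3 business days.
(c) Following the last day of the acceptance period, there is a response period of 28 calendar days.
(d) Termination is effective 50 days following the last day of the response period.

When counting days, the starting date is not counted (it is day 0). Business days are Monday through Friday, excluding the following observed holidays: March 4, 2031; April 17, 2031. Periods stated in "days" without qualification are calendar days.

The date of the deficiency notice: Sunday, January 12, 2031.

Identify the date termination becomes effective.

May 2, 2031

The last day of the revision period: January 12, 2031 + 29 days = February 10, 2031.
The last day of the acceptance period: 3 business days after Monday, February 10, 2031, skipping weekends — Feb 11, Feb 12, Feb 13 — lands on Thursday, February 13, 2031.
Adding 28 calendar days to February 13, 2031 gives March 13, 2031, which is the last day of the response period.
The date termination becomes effective: 50 calendar days after March 13, 2031 is May 2, 2031.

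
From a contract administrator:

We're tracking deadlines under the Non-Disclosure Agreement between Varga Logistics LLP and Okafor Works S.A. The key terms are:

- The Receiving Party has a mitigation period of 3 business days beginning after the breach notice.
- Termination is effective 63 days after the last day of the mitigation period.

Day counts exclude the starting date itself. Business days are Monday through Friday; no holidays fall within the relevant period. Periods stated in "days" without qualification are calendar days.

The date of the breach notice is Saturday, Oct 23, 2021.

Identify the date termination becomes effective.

Dec 29, 2021

The last day of the mitigation period: counting 3 business days from Saturday, Oct 23, 2021 (Oct 25, Oct 26, Oct 27, skipping weekends) reaches Wednesday, Oct 27, 2021.
Adding 63 calendar days to Oct 27, 2021 gives Dec 29, 2021, which is the date termination becomes effective.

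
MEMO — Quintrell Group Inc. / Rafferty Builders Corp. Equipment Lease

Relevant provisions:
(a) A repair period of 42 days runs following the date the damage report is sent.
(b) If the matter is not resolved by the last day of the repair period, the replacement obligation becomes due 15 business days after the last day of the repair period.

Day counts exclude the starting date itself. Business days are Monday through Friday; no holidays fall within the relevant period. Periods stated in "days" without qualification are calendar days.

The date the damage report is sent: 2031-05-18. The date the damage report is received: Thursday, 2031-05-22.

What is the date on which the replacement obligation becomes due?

2031-07-18

The last day of the repair period: 2031-05-18 + 42 days = 2031-06-29.
From Sunday, 2031-06-29, 15 business days (Jun 30, Jul 1, Jul 2, Jul 3, …, Jul 16, Jul 17, Jul 18, skipping weekends) brings us to Friday, 2031-07-18, which is the date on which the replacement obligation becomes due.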